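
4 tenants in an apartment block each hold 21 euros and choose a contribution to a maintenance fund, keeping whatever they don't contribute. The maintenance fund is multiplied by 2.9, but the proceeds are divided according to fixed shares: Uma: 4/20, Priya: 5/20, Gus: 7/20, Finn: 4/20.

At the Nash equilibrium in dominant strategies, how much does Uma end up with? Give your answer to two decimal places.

A player with share s gets back 2.9·s per unit contributed, so full contribution is dominant for anyone with s > 1/2.9 = 0.3448 and zero contribution is dominant for anyone below.
The only share above 0.3448 is Gus's 7/20, contributing 21; the remaining 3 contribute 0. Total contributed: 21.
Uma keeps 21 and receives 2.9 × 21 × 4/20 = 12.18 from the maintenance fund, for a payoff of 33.18.

33.18 euros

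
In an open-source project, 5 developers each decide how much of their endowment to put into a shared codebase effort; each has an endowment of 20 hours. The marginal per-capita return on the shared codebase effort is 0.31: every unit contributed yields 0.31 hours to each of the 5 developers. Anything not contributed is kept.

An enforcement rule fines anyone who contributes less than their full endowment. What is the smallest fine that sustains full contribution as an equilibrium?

Given the others contribute fully, the best deviation is to contribute 0 (any partial contribution still incurs the fine and gives up units whose private return 0.31 is below 1).
Deviating from 20 to 0 saves 20 hours but forfeits the deviator's share of the drop in the shared codebase effort: 0.31 × 20 = 6.20.
So the deviation gain is 20 − 6.20 = 13.80, and the fine must be at least 13.80 hours to wipe it out.

13.80 hours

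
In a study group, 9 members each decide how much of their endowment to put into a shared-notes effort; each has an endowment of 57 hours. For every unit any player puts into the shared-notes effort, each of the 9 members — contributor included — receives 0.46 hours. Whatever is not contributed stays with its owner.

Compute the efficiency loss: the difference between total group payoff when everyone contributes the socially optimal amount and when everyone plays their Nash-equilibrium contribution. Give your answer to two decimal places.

The private return per contributed unit is 0.46 < 1, so contributing 0 is dominant for every player. At the Nash equilibrium everyone keeps their 57, and the group total is 9 × 57 = 513.
Each contributed unit returns 4.140 to the group as a whole (0.46 to each of 9 players), which exceeds 1, so the social optimum is full contribution: group total = 4.140 × 513 = 2123.82.
Efficiency loss = 2123.82 − 513 = 1610.82.

1610.82 hours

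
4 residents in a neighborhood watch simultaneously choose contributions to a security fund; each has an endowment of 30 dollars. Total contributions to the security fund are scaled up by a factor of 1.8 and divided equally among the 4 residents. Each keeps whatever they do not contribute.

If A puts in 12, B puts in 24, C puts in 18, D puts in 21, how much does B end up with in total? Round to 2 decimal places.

Total contributed: 12 + 24 + 18 + 21 = 75.
Each receives 1.8 × 75 / 4 = 33.75 from the security fund.
B keeps 30 − 24 = 6, so B's payoff is 6 + 33.75 = 39.75.

39.75 dollars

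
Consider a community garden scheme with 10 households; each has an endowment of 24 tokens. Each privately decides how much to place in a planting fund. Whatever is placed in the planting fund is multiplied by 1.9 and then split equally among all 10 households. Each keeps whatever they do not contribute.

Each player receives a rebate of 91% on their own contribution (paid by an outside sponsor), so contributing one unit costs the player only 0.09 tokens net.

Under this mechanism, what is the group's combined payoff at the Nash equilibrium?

674.40 tokens

Under the mechanism each unit contributed yields (1.9/10) / 0.09 = 2.1111 back to its contributor per unit of net cost, which exceeds 1, making full contribution the dominant choice for everyone.
At the Nash equilibrium everyone contributes 24. Group total payoff = 10 × (24 × 0.91 + 1.9 × 24) = 674.40.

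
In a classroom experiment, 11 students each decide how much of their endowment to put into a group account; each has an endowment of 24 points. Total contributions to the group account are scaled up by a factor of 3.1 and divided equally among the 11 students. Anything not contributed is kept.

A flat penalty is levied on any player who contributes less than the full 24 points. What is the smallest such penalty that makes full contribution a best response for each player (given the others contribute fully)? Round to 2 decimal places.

Given the others contribute fully, the best deviation is to contribute 0 (any partial contribution still incurs the fine and gives up units whose private return 0.2818 is below 1).
Deviating from 24 to 0 saves 24 points but forfeits the deviator's share of the drop in the group account: 3.1/11 × 24 = 6.76.
So the deviation gain is 24 − 6.76 = 17.24, and the fine must be at least 17.24 points to wipe it out.

17.24 points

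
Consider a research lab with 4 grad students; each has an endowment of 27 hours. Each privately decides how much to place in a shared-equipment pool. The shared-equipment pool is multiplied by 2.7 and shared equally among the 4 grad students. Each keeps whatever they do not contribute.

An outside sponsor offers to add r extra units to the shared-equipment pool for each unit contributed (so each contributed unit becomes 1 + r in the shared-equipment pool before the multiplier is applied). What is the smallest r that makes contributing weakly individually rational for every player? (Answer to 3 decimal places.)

With matching at rate r, one contributed unit becomes (1 + r) in the shared-equipment pool and returns 2.7 × (1 + r) / 4 to the contributor.
Setting this equal to 1: 1 + r = 4/2.7 = 1.4815.
So the minimum matching rate is r = 1.4815 − 1 = 0.481.

0.481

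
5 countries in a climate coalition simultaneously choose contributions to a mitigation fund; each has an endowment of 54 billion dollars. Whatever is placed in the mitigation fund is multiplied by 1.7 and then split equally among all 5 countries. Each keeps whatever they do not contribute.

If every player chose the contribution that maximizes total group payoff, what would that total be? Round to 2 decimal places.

Each contributed unit returns 1.700 to the group as a whole (0.3400 to each of 5 players), which exceeds 1, so the social optimum is full contribution: group total = 1.700 × 270 = 459.00.

459.00 billion dollars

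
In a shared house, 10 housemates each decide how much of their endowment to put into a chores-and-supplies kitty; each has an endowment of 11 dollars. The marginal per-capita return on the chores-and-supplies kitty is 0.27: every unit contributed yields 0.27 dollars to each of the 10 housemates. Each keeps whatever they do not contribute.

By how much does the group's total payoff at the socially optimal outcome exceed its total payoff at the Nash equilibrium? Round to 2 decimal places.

187.00 dollars

The private return per contributed unit is 0.27 < 1, so contributing 0 is dominant for every player. At the Nash equilibrium everyone keeps their 11, and the group total is 10 × 11 = 110.
Each contributed unit returns 2.700 to the group as a whole (0.27 to each of 10 players), which exceeds 1, so the social optimum is full contribution: group total = 2.700 × 110 = 297.00.
Efficiency loss = 297.00 − 110 = 187.00.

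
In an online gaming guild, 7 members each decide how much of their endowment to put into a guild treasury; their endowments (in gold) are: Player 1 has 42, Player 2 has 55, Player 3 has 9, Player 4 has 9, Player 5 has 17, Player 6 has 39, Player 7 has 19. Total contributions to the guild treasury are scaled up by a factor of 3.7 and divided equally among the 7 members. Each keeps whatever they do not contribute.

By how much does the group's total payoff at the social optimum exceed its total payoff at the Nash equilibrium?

513.00 gold

The private return per contributed unit is 3.7/7 = 0.5286 < 1 for every player regardless of endowment, so the Nash equilibrium is zero contribution and the group total is Σ E_j = 42 + 55 + 9 + 9 + 17 + 39 + 19 = 190.
Each contributed unit returns 3.700 to the group, so the social optimum is full contribution by everyone: group total = 3.700 × 190 = 703.00.
Efficiency loss = (3.700 − 1) × 190 = 513.00.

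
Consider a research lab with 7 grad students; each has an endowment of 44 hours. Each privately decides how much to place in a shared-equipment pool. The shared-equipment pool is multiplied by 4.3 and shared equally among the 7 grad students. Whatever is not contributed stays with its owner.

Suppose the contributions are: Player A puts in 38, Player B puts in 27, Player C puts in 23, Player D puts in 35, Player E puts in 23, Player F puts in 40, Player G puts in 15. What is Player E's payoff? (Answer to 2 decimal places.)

Total contributed: 38 + 27 + 23 + 35 + 23 + 40 + 15 = 201.
Each receives 4.3 × 201 / 7 = 123.47 from the shared-equipment pool.
Player E keeps 44 − 23 = 21, so Player E's payoff is 21 + 123.47 = 144.47.

144.47 hours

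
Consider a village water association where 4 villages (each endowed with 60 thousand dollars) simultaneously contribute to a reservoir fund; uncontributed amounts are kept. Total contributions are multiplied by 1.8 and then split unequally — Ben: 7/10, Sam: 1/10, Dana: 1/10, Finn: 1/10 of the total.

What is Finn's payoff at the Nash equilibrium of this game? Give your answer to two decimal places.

For player j, contributing a unit is worthwhile iff 1.8 × (j's share) ≥ 1, i.e. iff j's share is at least 0.5556.
Ben alone (share 7/10) is above the threshold, contributing 60; the remaining 3 contribute 0. Total contributed: 60.
Finn keeps 60 and receives 1.8 × 60 × 1/10 = 10.80 from the reservoir fund, for a payoff of 70.80.

70.80 thousand dollars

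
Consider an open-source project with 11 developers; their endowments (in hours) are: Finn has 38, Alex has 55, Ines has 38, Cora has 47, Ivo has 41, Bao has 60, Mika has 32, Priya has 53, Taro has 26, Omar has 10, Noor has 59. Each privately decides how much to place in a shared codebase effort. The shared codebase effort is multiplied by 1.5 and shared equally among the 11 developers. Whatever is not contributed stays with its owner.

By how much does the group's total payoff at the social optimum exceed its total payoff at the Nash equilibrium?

The private return per contributed unit is 1.5/11 = 0.1364 < 1 for every player regardless of endowment, so the Nash equilibrium is zero contribution and the group total is Σ E_j = 38 + 55 + 38 + 47 + 41 + 60 + 32 + 53 + 26 + 10 + 59 = 459.
Each contributed unit returns 1.500 to the group, so the social optimum is full contribution by everyone: group total = 1.500 × 459 = 688.50.
Efficiency loss = (1.500 − 1) × 459 = 229.50.

229.50 hours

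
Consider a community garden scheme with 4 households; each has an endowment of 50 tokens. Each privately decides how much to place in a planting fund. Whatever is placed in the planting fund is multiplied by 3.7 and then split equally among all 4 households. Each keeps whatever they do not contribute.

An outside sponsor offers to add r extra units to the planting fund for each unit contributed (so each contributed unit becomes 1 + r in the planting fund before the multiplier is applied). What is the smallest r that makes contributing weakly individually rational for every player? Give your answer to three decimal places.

With matching at rate r, one contributed unit becomes (1 + r) in the planting fund and returns 3.7 × (1 + r) / 4 to the contributor.
Setting this equal to 1: 1 + r = 4/3.7 = 1.0811.
So the minimum matching rate is r = 1.0811 − 1 = 0.081.

0.081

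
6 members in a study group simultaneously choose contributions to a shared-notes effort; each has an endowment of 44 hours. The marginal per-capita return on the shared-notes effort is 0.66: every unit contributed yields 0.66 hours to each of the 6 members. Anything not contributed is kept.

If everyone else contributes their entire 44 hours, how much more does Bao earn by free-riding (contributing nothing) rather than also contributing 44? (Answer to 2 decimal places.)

14.96 hours

Switching from a contribution of 44 to 0 lets Bao keep an extra 44 hours, but lowers the shared-notes effort by 44, which costs Bao their own share of that drop: 0.66 × 44 = 29.04.
Net gain = 44 − 29.04 = 14.96. The private return per contributed unit (0.66) is below 1, so free-riding is indeed the best response regardless of what the others do.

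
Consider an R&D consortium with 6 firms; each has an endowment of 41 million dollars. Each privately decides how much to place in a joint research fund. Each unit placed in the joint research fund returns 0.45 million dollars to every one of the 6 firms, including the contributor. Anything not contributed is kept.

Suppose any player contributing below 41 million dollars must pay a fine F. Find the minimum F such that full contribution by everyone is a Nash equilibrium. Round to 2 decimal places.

Given the others contribute fully, the best deviation is to contribute 0 (any partial contribution still incurs the fine and gives up units whose private return 0.45 is below 1).
Deviating from 41 to 0 saves 41 million dollars but forfeits the deviator's share of the drop in the joint research fund: 0.45 × 41 = 18.45.
So the deviation gain is 41 − 18.45 = 22.55, and the fine must be at least 22.55 million dollars to wipe it out.

22.55 million dollars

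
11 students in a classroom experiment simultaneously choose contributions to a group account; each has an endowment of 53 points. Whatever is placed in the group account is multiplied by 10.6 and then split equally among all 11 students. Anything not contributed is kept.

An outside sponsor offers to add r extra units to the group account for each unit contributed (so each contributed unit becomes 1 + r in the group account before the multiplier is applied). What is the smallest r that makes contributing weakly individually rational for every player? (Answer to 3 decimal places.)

0.038

With matching at rate r, one contributed unit becomes (1 + r) in the group account and returns 10.6 × (1 + r) / 11 to the contributor.
Setting this equal to 1: 1 + r = 11/10.6 = 1.0377.
So the minimum matching rate is r = 1.0377 − 1 = 0.038.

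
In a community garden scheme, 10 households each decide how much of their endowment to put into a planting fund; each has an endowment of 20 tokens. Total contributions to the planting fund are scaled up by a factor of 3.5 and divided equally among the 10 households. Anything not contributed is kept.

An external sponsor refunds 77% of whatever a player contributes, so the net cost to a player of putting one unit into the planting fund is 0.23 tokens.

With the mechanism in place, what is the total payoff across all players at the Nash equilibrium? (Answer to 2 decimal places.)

With the mechanism, a contributed unit returns (3.5/10) / 0.23 = 1.5217 per unit of net cost to the contributor — now above 1 — so contributing fully is weakly dominant for every player.
At the Nash equilibrium everyone contributes 20. Group total payoff = 10 × (20 × 0.77 + 3.5 × 20) = 854.00.

854.00 tokens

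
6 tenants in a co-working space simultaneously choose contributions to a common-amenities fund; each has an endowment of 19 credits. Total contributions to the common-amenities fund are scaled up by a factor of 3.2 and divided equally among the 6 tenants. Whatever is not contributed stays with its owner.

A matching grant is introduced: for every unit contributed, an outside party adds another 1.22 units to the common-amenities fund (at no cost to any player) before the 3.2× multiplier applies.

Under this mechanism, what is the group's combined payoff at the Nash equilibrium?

809.86 credits

Under the mechanism each unit contributed yields 3.2 × 2.22 / 6 = 1.1840 back to its contributor per unit of net cost, which exceeds 1, making full contribution the dominant choice for everyone.
So the Nash equilibrium is full contribution by all 6; the group earns 3.2 × 2.22 × 114 = 809.86.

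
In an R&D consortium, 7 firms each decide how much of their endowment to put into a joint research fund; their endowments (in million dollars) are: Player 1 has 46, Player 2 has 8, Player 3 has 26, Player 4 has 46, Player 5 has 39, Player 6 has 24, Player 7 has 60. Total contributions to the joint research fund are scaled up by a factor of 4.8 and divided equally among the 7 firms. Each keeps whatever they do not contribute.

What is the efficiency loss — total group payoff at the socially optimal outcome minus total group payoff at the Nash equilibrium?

946.20 million dollars

The private return per contributed unit is 4.8/7 = 0.6857 < 1 for every player regardless of endowment, so the Nash equilibrium is zero contribution and the group total is Σ E_j = 46 + 8 + 26 + 46 + 39 + 24 + 60 = 249.
Each contributed unit returns 4.800 to the group, so the social optimum is full contribution by everyone: group total = 4.800 × 249 = 1195.20.
Efficiency loss = (4.800 − 1) × 249 = 946.20.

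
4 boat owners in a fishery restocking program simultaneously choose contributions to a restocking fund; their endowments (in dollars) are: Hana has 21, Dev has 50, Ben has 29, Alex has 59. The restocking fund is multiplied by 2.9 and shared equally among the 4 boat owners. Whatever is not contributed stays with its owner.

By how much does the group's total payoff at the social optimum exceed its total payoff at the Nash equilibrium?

The private return per contributed unit is 2.9/4 = 0.7250 < 1 for every player regardless of endowment, so the Nash equilibrium is zero contribution and the group total is Σ E_j = 21 + 50 + 29 + 59 = 159.
Each contributed unit returns 2.900 to the group, so the social optimum is full contribution by everyone: group total = 2.900 × 159 = 461.10.
Efficiency loss = (2.900 − 1) × 159 = 302.10.

302.10 dollars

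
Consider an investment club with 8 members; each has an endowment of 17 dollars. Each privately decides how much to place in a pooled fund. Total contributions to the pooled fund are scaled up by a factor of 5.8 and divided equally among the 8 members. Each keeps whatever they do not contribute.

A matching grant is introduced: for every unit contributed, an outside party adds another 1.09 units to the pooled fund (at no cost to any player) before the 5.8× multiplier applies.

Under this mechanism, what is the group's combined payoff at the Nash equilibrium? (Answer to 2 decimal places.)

1648.59 dollars

The effective private return per unit is now 5.8 × 2.09 / 8 = 1.5153 > 1, so every player's dominant strategy flips to full contribution.
At the Nash equilibrium everyone contributes 17. Group total payoff = 5.8 × 2.09 × 136 = 1648.59.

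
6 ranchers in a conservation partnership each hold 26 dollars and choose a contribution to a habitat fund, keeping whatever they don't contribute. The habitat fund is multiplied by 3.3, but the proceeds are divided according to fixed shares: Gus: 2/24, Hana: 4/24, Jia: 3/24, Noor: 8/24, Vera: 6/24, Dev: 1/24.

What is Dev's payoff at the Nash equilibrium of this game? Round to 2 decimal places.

29.58 dollars

A player with share s gets back 3.3·s per unit contributed, so full contribution is dominant for anyone with s > 1/3.3 = 0.3030 and zero contribution is dominant for anyone below.
Only Noor (8/24) clears that bar, contributing 26; the remaining 5 contribute 0. Total contributed: 26.
Dev keeps 26 and receives 3.3 × 26 × 1/24 = 3.58 from the habitat fund, for a payoff of 29.58.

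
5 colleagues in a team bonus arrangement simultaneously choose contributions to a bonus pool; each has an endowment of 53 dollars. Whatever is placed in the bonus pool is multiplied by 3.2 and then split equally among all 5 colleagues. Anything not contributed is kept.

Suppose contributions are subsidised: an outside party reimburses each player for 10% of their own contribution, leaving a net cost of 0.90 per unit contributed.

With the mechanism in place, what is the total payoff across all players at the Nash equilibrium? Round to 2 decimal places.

265.00 dollars

With the mechanism, a contributed unit returns (3.2/5) / 0.90 = 0.7111 per unit of net cost — still below 1 — so contributing 0 remains dominant for every player.
Everyone keeps their endowment and the group total is 5 × 53 = 265.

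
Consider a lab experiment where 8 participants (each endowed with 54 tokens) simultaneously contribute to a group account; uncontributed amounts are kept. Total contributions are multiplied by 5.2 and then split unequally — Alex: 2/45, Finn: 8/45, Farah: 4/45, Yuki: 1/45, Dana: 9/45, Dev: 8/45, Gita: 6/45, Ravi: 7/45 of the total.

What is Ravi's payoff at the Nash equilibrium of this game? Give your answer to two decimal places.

97.68 tokens

Player j's private return per contributed unit is 5.2 × (j's share). Contributing is weakly dominant for j when that share is at least 1/5.2 = 0.1923, and contributing 0 is dominant otherwise.
Dana alone (share 9/45) is above the threshold, contributing 54; the remaining 7 contribute 0. Total contributed: 54.
Ravi keeps 54 and receives 5.2 × 54 × 7/45 = 43.68 from the group account, for a payoff of 97.68.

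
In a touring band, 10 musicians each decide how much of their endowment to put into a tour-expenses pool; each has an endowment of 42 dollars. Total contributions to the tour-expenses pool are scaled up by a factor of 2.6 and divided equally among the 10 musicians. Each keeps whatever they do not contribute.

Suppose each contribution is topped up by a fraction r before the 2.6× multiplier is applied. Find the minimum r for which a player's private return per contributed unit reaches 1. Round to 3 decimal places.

With matching at rate r, one contributed unit becomes (1 + r) in the tour-expenses pool and returns 2.6 × (1 + r) / 10 to the contributor.
Setting this equal to 1: 1 + r = 10/2.6 = 3.8462.
So the minimum matching rate is r = 3.8462 − 1 = 2.846.

2.846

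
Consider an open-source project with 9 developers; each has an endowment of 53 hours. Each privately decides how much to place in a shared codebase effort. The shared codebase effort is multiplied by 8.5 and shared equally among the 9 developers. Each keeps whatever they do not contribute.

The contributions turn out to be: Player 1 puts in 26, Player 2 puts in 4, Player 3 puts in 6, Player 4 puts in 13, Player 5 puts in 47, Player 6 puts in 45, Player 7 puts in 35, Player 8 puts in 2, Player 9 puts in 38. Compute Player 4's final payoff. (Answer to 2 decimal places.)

244.00 hours

Total contributed: 26 + 4 + 6 + 13 + 47 + 45 + 35 + 2 + 38 = 216.
Each receives 8.5 × 216 / 9 = 204.00 from the shared codebase effort.
Player 4 keeps 53 − 13 = 40, so Player 4's payoff is 40 + 204.00 = 244.00.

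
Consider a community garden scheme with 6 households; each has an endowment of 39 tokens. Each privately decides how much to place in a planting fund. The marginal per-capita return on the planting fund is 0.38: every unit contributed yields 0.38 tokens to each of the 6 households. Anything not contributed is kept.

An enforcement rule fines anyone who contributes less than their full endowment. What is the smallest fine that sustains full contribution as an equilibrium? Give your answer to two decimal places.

24.18 tokens

Given the others contribute fully, the best deviation is to contribute 0 (any partial contribution still incurs the fine and gives up units whose private return 0.38 is below 1).
Deviating from 39 to 0 saves 39 tokens but forfeits the deviator's share of the drop in the planting fund: 0.38 × 39 = 14.82.
So the deviation gain is 39 − 14.82 = 24.18, and the fine must be at least 24.18 tokens to wipe it out.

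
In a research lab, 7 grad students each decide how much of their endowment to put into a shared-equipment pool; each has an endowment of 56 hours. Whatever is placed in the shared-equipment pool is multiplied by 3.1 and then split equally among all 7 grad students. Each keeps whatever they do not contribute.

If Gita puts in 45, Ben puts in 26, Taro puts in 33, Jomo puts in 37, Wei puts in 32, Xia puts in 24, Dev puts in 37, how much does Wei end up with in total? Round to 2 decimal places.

Total contributed: 45 + 26 + 33 + 37 + 32 + 24 + 37 = 234.
Each receives 3.1 × 234 / 7 = 103.63 from the shared-equipment pool.
Wei keeps 56 − 32 = 24, so Wei's payoff is 24 + 103.63 = 127.63.

127.63 hours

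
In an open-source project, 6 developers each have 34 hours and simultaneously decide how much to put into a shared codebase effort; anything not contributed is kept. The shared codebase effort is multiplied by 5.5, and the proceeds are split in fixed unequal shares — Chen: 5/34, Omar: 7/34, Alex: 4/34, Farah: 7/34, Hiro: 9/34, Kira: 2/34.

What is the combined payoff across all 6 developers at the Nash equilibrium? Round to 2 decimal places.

Player j's private return per contributed unit is 5.5 × (j's share). Contributing is weakly dominant for j when that share is at least 1/5.5 = 0.1818, and contributing 0 is dominant otherwise.
Omar, Farah and Hiro clear that bar, contributing 34 each; the remaining 3 contribute 0. Total contributed: 102.
The shared codebase effort pays out 5.5 × 102 = 561.00 in total (split across the unequal shares, but the aggregate is all that matters for the group sum).
The 3 free-riders keep 34 each, adding 102. Group total = 102 + 561.00 = 663.00.

663.00 hours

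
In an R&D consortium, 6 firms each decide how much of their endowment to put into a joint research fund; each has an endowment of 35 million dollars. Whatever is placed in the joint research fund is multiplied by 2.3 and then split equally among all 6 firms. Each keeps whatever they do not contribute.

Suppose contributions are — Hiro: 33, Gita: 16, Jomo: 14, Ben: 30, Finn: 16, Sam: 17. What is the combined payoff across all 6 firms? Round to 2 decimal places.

Total contributed: 33 + 16 + 14 + 30 + 16 + 17 = 126; total kept: 6 × 35 − 126 = 84.
The joint research fund pays out 2.3 × 126 = 289.80 in aggregate.
Group total = 84 + 289.80 = 373.80.

373.80 million dollars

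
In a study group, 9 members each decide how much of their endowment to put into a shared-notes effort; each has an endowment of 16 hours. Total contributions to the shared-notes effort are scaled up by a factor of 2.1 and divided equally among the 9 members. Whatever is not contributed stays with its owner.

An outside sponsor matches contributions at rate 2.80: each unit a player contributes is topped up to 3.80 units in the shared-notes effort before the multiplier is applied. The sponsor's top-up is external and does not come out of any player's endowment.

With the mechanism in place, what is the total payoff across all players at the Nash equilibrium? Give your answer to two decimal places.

The effective private return is 2.1 × 3.80 / 9 = 0.8867, which is still under 1, so the mechanism doesn't change anyone's dominant strategy: zero contribution.
Everyone keeps their endowment and the group total is 9 × 16 = 144.

144.00 hours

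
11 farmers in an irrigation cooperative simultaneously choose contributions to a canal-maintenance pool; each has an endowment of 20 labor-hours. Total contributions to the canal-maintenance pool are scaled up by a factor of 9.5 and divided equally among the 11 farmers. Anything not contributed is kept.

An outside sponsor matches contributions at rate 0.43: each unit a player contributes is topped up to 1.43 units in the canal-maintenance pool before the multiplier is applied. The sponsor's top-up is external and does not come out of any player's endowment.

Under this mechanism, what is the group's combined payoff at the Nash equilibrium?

With the mechanism, a contributed unit returns 9.5 × 1.43 / 11 = 1.2350 per unit of net cost to the contributor — now above 1 — so contributing fully is weakly dominant for every player.
So the Nash equilibrium is full contribution by all 11; the group earns 9.5 × 1.43 × 220 = 2988.70.

2988.70 labor-hours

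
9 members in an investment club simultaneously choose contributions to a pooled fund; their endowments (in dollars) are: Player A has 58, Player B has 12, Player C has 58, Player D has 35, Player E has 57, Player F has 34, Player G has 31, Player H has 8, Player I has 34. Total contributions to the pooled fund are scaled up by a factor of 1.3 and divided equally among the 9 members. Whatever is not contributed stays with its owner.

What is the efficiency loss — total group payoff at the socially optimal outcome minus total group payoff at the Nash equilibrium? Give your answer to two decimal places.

98.10 dollars

The private return per contributed unit is 1.3/9 = 0.1444 < 1 for every player regardless of endowment, so the Nash equilibrium is zero contribution and the group total is Σ E_j = 58 + 12 + 58 + 35 + 57 + 34 + 31 + 8 + 34 = 327.
Each contributed unit returns 1.300 to the group, so the social optimum is full contribution by everyone: group total = 1.300 × 327 = 425.10.
Efficiency loss = (1.300 − 1) × 327 = 98.10.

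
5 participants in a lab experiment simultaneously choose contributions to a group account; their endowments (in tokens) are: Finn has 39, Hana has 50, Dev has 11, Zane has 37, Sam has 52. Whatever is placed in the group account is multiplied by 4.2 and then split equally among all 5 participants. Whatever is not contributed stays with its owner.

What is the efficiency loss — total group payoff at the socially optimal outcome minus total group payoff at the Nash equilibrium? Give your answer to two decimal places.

604.80 tokens

The private return per contributed unit is 4.2/5 = 0.8400 < 1 for every player regardless of endowment, so the Nash equilibrium is zero contribution and the group total is Σ E_j = 39 + 50 + 11 + 37 + 52 = 189.
Each contributed unit returns 4.200 to the group, so the social optimum is full contribution by everyone: group total = 4.200 × 189 = 793.80.
Efficiency loss = (4.200 − 1) × 189 = 604.80.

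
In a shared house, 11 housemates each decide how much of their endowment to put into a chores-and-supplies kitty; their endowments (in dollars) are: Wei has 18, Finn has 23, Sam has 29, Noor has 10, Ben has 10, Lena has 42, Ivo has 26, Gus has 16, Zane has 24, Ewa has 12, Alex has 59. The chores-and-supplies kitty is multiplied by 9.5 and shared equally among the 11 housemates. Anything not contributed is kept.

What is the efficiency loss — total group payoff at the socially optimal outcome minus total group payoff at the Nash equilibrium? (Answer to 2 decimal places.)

The private return per contributed unit is 9.5/11 = 0.8636 < 1 for every player regardless of endowment, so the Nash equilibrium is zero contribution and the group total is Σ E_j = 18 + 23 + 29 + 10 + 10 + 42 + 26 + 16 + 24 + 12 + 59 = 269.
Each contributed unit returns 9.500 to the group, so the social optimum is full contribution by everyone: group total = 9.500 × 269 = 2555.50.
Efficiency loss = (9.500 − 1) × 269 = 2286.50.

2286.50 dollars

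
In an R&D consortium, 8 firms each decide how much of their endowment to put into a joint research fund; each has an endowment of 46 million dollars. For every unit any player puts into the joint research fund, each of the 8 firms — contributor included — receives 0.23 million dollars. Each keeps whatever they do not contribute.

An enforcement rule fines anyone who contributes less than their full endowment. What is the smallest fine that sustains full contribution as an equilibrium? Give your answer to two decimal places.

35.42 million dollars

Given the others contribute fully, the best deviation is to contribute 0 (any partial contribution still incurs the fine and gives up units whose private return 0.23 is below 1).
Deviating from 46 to 0 saves 46 million dollars but forfeits the deviator's share of the drop in the joint research fund: 0.23 × 46 = 10.58.
So the deviation gain is 46 − 10.58 = 35.42, and the fine must be at least 35.42 million dollars to wipe it out.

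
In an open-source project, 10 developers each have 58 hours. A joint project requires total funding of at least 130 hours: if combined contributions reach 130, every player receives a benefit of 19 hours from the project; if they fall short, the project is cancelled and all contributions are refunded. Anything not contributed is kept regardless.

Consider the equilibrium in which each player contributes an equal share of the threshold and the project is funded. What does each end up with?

64 hours

Equal share of the threshold: 130/10 = 13.
At this profile no one gains by cutting their contribution: any cut drops the total below 130, the project is cancelled, contributions are refunded, and the deviator ends with 58, which is less than 58 − 13 + 19 = 64. Contributing more than 13 just wastes the excess. So contributing exactly 13 is a best response.
Each player's payoff: 58 − 13 + 19 = 64.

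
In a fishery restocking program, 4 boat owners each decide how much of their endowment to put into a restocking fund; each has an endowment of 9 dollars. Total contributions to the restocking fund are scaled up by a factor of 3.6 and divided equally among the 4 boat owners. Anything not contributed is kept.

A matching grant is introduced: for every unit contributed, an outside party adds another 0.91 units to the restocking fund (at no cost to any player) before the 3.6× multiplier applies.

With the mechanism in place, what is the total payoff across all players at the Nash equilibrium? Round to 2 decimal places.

The effective private return per unit is now 3.6 × 1.91 / 4 = 1.7190 > 1, so every player's dominant strategy flips to full contribution.
At the Nash equilibrium everyone contributes 9. Group total payoff = 3.6 × 1.91 × 36 = 247.54.

247.54 dollars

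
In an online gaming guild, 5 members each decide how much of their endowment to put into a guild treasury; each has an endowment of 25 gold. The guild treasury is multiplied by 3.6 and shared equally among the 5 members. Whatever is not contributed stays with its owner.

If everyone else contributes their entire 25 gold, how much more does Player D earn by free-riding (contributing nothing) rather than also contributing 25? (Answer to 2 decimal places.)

Switching from a contribution of 25 to 0 lets Player D keep an extra 25 gold, but lowers the guild treasury by 25, which costs Player D their own share of that drop: 3.6/5 × 25 = 18.00.
Net gain = 25 − 18.00 = 7.00. The private return per contributed unit (0.7200) is below 1, so free-riding is indeed the best response regardless of what the others do.

7.00 gold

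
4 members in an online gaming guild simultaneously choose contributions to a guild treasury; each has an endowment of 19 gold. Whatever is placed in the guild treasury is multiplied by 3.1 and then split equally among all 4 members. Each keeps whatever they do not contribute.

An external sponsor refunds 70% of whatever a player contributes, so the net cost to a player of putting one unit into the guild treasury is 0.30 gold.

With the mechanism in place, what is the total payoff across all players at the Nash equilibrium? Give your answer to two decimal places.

288.80 gold

Under the mechanism each unit contributed yields (3.1/4) / 0.30 = 2.5833 back to its contributor per unit of net cost, which exceeds 1, making full contribution the dominant choice for everyone.
At the Nash equilibrium everyone contributes 19. Group total payoff = 4 × (19 × 0.70 + 3.1 × 19) = 288.80.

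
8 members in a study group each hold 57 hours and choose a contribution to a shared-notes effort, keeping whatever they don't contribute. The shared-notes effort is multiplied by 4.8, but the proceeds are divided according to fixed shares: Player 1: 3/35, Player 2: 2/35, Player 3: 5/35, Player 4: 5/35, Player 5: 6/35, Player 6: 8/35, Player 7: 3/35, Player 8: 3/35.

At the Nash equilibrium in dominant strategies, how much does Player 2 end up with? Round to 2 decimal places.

For player j, contributing a unit is worthwhile iff 4.8 × (j's share) ≥ 1, i.e. iff j's share is at least 0.2083.
Player 6 alone (share 8/35) is above the threshold, contributing 57; the remaining 7 contribute 0. Total contributed: 57.
Player 2 keeps 57 and receives 4.8 × 57 × 2/35 = 15.63 from the shared-notes effort, for a payoff of 72.63.

72.63 hours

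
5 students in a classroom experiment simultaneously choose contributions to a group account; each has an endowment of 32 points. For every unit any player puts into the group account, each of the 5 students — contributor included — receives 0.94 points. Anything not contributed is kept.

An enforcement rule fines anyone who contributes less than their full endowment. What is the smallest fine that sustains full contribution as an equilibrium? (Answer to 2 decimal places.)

Given the others contribute fully, the best deviation is to contribute 0 (any partial contribution still incurs the fine and gives up units whose private return 0.94 is below 1).
Deviating from 32 to 0 saves 32 points but forfeits the deviator's share of the drop in the group account: 0.94 × 32 = 30.08.
So the deviation gain is 32 − 30.08 = 1.92, and the fine must be at least 1.92 points to wipe it out.

1.92 points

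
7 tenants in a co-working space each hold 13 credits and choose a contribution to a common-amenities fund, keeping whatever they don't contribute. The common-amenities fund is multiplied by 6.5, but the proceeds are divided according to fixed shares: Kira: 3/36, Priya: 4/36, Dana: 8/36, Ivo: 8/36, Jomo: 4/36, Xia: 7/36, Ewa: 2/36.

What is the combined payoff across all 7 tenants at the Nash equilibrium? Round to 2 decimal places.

A player with share s gets back 6.5·s per unit contributed, so full contribution is dominant for anyone with s > 1/6.5 = 0.1538 and zero contribution is dominant for anyone below.
Dana, Ivo and Xia are above the threshold, contributing 13 each; the remaining 4 contribute 0. Total contributed: 39.
The common-amenities fund pays out 6.5 × 39 = 253.50 in total (split across the unequal shares, but the aggregate is all that matters for the group sum).
The 4 free-riders keep 13 each, adding 52. Group total = 52 + 253.50 = 305.50.

305.50 credits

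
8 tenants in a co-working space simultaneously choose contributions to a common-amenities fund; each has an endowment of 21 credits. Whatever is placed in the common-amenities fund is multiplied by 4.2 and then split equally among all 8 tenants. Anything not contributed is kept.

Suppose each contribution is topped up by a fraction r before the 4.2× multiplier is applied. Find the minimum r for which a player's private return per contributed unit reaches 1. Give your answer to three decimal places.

0.905

With matching at rate r, one contributed unit becomes (1 + r) in the common-amenities fund and returns 4.2 × (1 + r) / 8 to the contributor.
Setting this equal to 1: 1 + r = 8/4.2 = 1.9048.
So the minimum matching rate is r = 1.9048 − 1 = 0.905.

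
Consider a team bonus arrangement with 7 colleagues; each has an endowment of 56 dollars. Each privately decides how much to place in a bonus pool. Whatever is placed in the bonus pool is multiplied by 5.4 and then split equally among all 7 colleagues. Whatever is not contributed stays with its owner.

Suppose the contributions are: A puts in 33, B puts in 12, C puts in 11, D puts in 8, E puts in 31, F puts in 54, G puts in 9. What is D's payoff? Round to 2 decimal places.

169.89 dollars

Total contributed: 33 + 12 + 11 + 8 + 31 + 54 + 9 = 158.
Each receives 5.4 × 158 / 7 = 121.89 from the bonus pool.
D keeps 56 − 8 = 48, so D's payoff is 48 + 121.89 = 169.89.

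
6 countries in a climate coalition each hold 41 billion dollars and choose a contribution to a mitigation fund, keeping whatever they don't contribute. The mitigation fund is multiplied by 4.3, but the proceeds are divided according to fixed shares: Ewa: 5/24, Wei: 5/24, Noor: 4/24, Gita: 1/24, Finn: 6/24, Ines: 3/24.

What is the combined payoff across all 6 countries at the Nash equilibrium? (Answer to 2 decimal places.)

Each unit j contributes comes back to j as 4.3 × (j's share), so j prefers to contribute only if that share exceeds 1/4.3 = 0.2326; otherwise keeping the unit dominates.
Finn alone (share 6/24) is above the threshold, contributing 41; the remaining 5 contribute 0. Total contributed: 41.
The mitigation fund pays out 4.3 × 41 = 176.30 in total (split across the unequal shares, but the aggregate is all that matters for the group sum).
The 5 free-riders keep 41 each, adding 205. Group total = 205 + 176.30 = 381.30.

381.30 billion dollars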